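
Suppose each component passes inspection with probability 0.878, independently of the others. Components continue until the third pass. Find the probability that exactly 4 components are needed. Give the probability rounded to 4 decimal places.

0.2477

Y = trial on which the third success occurs; negative binomial, r=3, p=0.878.
P(Y=4) = C(3,2) · p^3 · (1−p)^1
= 3 · 0.67684 · 0.122 = 0.247722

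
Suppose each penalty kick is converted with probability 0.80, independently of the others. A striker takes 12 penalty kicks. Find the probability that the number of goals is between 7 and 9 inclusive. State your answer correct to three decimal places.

0.422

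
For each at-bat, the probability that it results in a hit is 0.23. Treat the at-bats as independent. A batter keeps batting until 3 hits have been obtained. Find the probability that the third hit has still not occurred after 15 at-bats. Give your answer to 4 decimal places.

0.2945

Needing more than 15 at-bats ⇔ fewer than 3 successes in the first 15. With X ~ Binomial(15, 0.23), P(Y > 15) = P(X ≤ 2).
  k=0: C(15,0)·0.23^0·0.77^15 = 0.019832
  k=1: C(15,1)·0.23^1·0.77^14 = 0.088857
  k=2: C(15,2)·0.23^2·0.77^13 = 0.185791
P(X ≤ 2) = 0.294479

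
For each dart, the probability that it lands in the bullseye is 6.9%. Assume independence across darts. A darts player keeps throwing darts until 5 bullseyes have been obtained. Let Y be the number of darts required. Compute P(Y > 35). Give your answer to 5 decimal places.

Needing more than 35 darts ⇔ fewer than 5 successes in the first 35. With X ~ Binomial(35, 0.069), P(Y > 35) = P(X ≤ 4).
  k=0: C(35,0)·0.069^0·0.931^35 = 0.0818915
  k=1: C(35,1)·0.069^1·0.931^34 = 0.2124253
  k=2: C(35,2)·0.069^2·0.931^33 = 0.2676422
  k=3: C(35,3)·0.069^3·0.931^32 = 0.2181960
  k=4: C(35,4)·0.069^4·0.931^31 = 0.1293708
P(X ≤ 4) = 0.9095258

0.90953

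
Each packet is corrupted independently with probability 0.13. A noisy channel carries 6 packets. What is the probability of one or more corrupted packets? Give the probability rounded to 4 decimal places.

P(at least one) = 1 − P(none) = 1 − (1 − 0.13)^6
= 1 − 0.433626 = 0.566374

0.5664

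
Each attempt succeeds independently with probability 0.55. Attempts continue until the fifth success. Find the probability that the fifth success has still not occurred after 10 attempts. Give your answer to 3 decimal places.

Needing more than 10 attempts ⇔ fewer than 5 successes in the first 10. With X ~ Binomial(10, 0.55), P(Y > 10) = P(X ≤ 4).
  k=0: C(10,0)·0.55^0·0.45^10 = 0.00034
  k=1: C(10,1)·0.55^1·0.45^9 = 0.00416
  k=2: C(10,2)·0.55^2·0.45^8 = 0.02289
  k=3: C(10,3)·0.55^3·0.45^7 = 0.07460
  k=4: C(10,4)·0.55^4·0.45^6 = 0.15957
P(X ≤ 4) = 0.26156

0.262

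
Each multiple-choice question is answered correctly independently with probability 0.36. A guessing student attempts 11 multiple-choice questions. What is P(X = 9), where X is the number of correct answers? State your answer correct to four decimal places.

X ~ Binomial(n=11, p=0.36).
P(X=9) = C(11,9) · p^9 · (1−p)^2
= 55 · 0.00010156 · 0.4096 = 0.002288

0.0023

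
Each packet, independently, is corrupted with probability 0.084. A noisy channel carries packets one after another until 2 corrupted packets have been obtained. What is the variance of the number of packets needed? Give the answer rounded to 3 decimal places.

259.637

Y = total packets until the second success; negative binomial with r=2, p=0.084.
Var(Y) = r(1−p)/p² = 2·0.916 / 0.084² = 259.63719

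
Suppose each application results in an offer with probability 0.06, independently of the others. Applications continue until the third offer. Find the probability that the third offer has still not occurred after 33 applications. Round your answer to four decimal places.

Needing more than 33 applications ⇔ fewer than 3 successes in the first 33. With X ~ Binomial(33, 0.06), P(Y > 33) = P(X ≤ 2).
  k=0: C(33,0)·0.06^0·0.94^33 = 0.129783
  k=1: C(33,1)·0.06^1·0.94^32 = 0.273374
  k=2: C(33,2)·0.06^2·0.94^31 = 0.279190
P(X ≤ 2) = 0.682347

0.6823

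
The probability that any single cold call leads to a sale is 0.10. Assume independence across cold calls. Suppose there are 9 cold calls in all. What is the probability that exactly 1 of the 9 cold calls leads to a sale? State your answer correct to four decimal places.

X ~ Binomial(n=9, p=0.10).
P(X=1) = C(9,1) · p^1 · (1−p)^8
= 9 · 0.1 · 0.43047 = 0.387420

0.3874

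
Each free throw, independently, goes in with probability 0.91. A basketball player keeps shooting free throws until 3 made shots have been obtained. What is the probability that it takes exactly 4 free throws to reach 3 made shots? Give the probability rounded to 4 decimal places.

0.2035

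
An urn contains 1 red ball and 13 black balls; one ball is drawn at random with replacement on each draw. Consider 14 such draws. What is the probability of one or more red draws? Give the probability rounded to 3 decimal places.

P(at least one) = 1 − P(none) = 1 − (1 − 0.071429)^14
= 1 − 0.35434 = 0.64566

0.646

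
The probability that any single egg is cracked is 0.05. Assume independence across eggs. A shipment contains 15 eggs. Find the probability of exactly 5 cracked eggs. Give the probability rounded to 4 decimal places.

X ~ Binomial(n=15, p=0.05).
P(X=5) = C(15,5) · p^5 · (1−p)^10
= 3003 · 3.125e-07 · 0.59874 = 0.000562

0.0006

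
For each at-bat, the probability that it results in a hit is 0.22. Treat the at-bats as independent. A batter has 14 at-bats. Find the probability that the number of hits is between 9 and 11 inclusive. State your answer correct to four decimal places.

0.0008

X ~ Binomial(14, 0.22); P(9 ≤ X ≤ 11) = Σ C(14,k) p^k (1−p)^(14−k) over k:
  k=9: C(14,9)·0.22^9·0.78^5 = 0.000698
  k=10: C(14,10)·0.22^10·0.78^4 = 0.000098
  k=11: C(14,11)·0.22^11·0.78^3 = 0.000010
Total = 0.000806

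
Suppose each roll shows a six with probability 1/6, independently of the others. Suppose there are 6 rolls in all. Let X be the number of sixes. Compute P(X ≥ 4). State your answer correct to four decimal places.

0.0087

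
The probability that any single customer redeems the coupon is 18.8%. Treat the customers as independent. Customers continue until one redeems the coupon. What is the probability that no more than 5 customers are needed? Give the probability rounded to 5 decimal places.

0.64700

Y = number of customers to the first success; geometric, p = 0.188.
P(Y ≤ 5) = 1 − (1−p)^5 = 1 − 0.3530044 = 0.6469956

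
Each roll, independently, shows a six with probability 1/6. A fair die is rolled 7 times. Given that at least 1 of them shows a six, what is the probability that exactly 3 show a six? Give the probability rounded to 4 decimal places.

X ~ Binomial(7, 0.166667). Want P(X=3 | X≥1) = P(X=3) / P(X≥1).
P(X=3) = C(7,3)·0.166667^3·0.833333^4 = 0.078143
P(X≥1) = 1 − 0.279082 = 0.720918
Ratio = 0.078143 / 0.720918 = 0.108393

0.1084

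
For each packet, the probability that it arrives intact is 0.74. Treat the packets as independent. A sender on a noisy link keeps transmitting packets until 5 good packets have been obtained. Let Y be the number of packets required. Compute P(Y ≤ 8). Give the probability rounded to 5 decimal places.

0.87188

Finishing within 8 packets ⇔ at least 5 successes in the first 8. With X ~ Binomial(8, 0.74), P(Y ≤ 8) = 1 − P(X ≤ 4).
  k=0: C(8,0)·0.74^0·0.26^8 = 0.0000209
  k=1: C(8,1)·0.74^1·0.26^7 = 0.0004755
  k=2: C(8,2)·0.74^2·0.26^6 = 0.0047365
  k=3: C(8,3)·0.74^3·0.26^5 = 0.0269619
  k=4: C(8,4)·0.74^4·0.26^4 = 0.0959220
1 − 0.1281168 = 0.8718832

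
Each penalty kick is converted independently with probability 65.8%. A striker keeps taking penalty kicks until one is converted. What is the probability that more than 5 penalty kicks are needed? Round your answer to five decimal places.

0.00468

Y = number of penalty kicks to the first success; geometric, p = 0.658.
P(Y > 5) = P(first 5 all fail) = (1−p)^5 = 0.0046788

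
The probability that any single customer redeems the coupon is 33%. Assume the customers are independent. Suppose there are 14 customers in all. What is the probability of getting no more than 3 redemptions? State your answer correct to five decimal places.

0.26985

X ~ Binomial(14, 0.33); P(X ≤ 3) = Σ C(14,k) p^k (1−p)^(14−k) over k:
  k=0: C(14,0)·0.33^0·0.67^14 = 0.0036732
  k=1: C(14,1)·0.33^1·0.67^13 = 0.0253288
  k=2: C(14,2)·0.33^2·0.67^12 = 0.0810899
  k=3: C(14,3)·0.33^3·0.67^11 = 0.1597593
Total = 0.2698512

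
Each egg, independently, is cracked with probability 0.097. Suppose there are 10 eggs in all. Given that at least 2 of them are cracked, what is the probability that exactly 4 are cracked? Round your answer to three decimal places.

0.040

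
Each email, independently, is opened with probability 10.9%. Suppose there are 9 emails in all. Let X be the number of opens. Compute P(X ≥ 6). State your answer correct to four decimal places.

X ~ Binomial(9, 0.109); P(X ≥ 6) = Σ C(9,k) p^k (1−p)^(9−k) over k:
  k=6: C(9,6)·0.109^6·0.891^3 = 0.000100
  k=7: C(9,7)·0.109^7·0.891^2 = 0.000005
  k=8: C(9,8)·0.109^8·0.891^1 = 0.000000
  k=9: C(9,9)·0.109^9·0.891^0 = 0.000000
Total = 0.000105

0.0001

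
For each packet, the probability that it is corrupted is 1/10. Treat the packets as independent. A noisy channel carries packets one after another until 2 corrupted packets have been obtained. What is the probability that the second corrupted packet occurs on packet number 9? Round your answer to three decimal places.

0.038

Y = trial on which the second success occurs; negative binomial, r=2, p=0.10.
P(Y=9) = C(8,1) · p^2 · (1−p)^7
= 8 · 0.01 · 0.4783 = 0.03826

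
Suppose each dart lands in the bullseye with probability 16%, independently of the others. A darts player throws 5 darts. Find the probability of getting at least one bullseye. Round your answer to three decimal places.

P(at least one) = 1 − P(none) = 1 − (1 − 0.16)^5
= 1 − 0.41821 = 0.58179

0.582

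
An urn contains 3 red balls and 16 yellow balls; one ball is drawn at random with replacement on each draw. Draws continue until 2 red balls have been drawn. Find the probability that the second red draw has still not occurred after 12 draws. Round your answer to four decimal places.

0.4133

Needing more than 12 draws ⇔ fewer than 2 successes in the first 12. With X ~ Binomial(12, 0.157895), P(Y > 12) = P(X ≤ 1).
  k=0: C(12,0)·0.157895^0·0.842105^12 = 0.127173
  k=1: C(12,1)·0.157895^1·0.842105^11 = 0.286140
P(X ≤ 1) = 0.413314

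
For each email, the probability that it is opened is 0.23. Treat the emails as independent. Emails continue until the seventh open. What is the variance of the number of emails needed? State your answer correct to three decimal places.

101.890

Y = total emails until the seventh success; negative binomial with r=7, p=0.23.
Var(Y) = r(1−p)/p² = 7·0.77 / 0.23² = 101.89036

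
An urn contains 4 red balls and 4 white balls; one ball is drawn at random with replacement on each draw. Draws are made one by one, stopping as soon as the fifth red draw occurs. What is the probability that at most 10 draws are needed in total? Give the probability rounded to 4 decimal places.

Finishing within 10 draws ⇔ at least 5 successes in the first 10. With X ~ Binomial(10, 0.50), P(Y ≤ 10) = 1 − P(X ≤ 4).
  k=0: C(10,0)·0.50^0·0.50^10 = 0.000977
  k=1: C(10,1)·0.50^1·0.50^9 = 0.009766
  k=2: C(10,2)·0.50^2·0.50^8 = 0.043945
  k=3: C(10,3)·0.50^3·0.50^7 = 0.117188
  k=4: C(10,4)·0.50^4·0.50^6 = 0.205078
1 − 0.376953 = 0.623047

0.6230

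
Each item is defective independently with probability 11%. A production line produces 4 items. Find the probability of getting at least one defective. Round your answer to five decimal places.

P(at least one) = 1 − P(none) = 1 − (1 − 0.11)^4
= 1 − 0.6274224 = 0.3725776

0.37258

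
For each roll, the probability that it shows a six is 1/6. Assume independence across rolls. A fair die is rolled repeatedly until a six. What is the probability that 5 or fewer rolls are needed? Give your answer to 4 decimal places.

Y = number of rolls to the first success; geometric, p = 0.166667.
P(Y ≤ 5) = 1 − (1−p)^5 = 1 − 0.401878 = 0.598122

0.5981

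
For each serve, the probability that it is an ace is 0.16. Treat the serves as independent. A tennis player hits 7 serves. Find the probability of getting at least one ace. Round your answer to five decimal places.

P(at least one) = 1 − P(none) = 1 − (1 − 0.16)^7
= 1 − 0.2950903 = 0.7049097

0.70491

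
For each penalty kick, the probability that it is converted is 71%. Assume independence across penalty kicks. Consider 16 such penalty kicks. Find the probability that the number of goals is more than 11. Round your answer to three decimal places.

0.485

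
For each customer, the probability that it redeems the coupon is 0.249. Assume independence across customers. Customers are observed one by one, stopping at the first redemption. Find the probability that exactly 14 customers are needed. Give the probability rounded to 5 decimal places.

Geometric (trials to first success), p = 0.249.
P(Y = 14) = (1−p)^13 · p = 0.024172 · 0.249 = 0.0060189

0.00602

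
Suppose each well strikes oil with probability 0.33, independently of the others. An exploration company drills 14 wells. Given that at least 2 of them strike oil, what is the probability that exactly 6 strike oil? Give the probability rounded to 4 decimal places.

0.1622

X ~ Binomial(14, 0.33). Want P(X=6 | X≥2) = P(X=6) / P(X≥2).
P(X=6) = C(14,6)·0.33^6·0.67^8 = 0.157484
P(X≥2) = 1 − 0.003673 − 0.025329 = 0.970998
Ratio = 0.157484 / 0.970998 = 0.162188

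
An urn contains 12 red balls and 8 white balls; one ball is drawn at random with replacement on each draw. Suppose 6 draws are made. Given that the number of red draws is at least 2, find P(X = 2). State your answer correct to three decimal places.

0.144

X ~ Binomial(6, 0.60). Want P(X=2 | X≥2) = P(X=2) / P(X≥2).
P(X=2) = C(6,2)·0.60^2·0.40^4 = 0.13824
P(X≥2) = 1 − 0.00410 − 0.03686 = 0.95904
Ratio = 0.13824 / 0.95904 = 0.14414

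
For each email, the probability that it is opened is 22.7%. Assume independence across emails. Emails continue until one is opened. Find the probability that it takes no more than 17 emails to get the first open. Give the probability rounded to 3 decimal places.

0.987

Y = number of emails to the first success; geometric, p = 0.227.
P(Y ≤ 17) = 1 − (1−p)^17 = 1 − 0.01256 = 0.98744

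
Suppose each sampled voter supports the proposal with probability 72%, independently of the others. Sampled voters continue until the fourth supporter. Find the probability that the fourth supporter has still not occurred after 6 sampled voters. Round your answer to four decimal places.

0.2196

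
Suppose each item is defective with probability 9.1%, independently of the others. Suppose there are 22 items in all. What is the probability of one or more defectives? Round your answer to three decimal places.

P(at least one) = 1 − P(none) = 1 − (1 − 0.091)^22
= 1 − 0.12258 = 0.87742

0.877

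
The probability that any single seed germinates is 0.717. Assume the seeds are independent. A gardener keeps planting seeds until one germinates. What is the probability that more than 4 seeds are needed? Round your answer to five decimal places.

0.00641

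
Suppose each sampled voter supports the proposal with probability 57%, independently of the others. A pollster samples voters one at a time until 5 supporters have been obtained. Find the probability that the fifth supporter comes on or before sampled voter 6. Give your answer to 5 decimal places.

Finishing within 6 sampled voters ⇔ at least 5 successes in the first 6. With X ~ Binomial(6, 0.57), P(Y ≤ 6) = 1 − P(X ≤ 4).
  k=0: C(6,0)·0.57^0·0.43^6 = 0.0063214
  k=1: C(6,1)·0.57^1·0.43^5 = 0.0502769
  k=2: C(6,2)·0.57^2·0.43^4 = 0.1666153
  k=3: C(6,3)·0.57^3·0.43^3 = 0.2944828
  k=4: C(6,4)·0.57^4·0.43^2 = 0.2927707
1 − 0.8104670 = 0.1895330

0.18953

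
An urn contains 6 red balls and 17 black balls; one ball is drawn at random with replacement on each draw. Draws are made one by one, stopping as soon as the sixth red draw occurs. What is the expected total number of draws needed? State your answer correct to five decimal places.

23.00000

Y = total draws until the sixth success; negative binomial with r=6, p=0.260870.
E[Y] = r / p = 6 / 0.260870 = 23.0000000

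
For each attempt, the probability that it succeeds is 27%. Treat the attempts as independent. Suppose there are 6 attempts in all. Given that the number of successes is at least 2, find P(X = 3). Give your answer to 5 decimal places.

X ~ Binomial(6, 0.27). Want P(X=3 | X≥2) = P(X=3) / P(X≥2).
P(X=3) = C(6,3)·0.27^3·0.73^3 = 0.1531404
P(X≥2) = 1 − 0.1513342 − 0.3358376 = 0.5128282
Ratio = 0.1531404 / 0.5128282 = 0.2986194

0.29862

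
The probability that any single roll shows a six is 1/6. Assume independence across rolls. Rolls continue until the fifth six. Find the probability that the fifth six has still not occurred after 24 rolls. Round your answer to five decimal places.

0.62938

Needing more than 24 rolls ⇔ fewer than 5 successes in the first 24. With X ~ Binomial(24, 0.166667), P(Y > 24) = P(X ≤ 4).
  k=0: C(24,0)·0.166667^0·0.833333^24 = 0.0125791
  k=1: C(24,1)·0.166667^1·0.833333^23 = 0.0603798
  k=2: C(24,2)·0.166667^2·0.833333^22 = 0.1388734
  k=3: C(24,3)·0.166667^3·0.833333^21 = 0.2036810
  k=4: C(24,4)·0.166667^4·0.833333^20 = 0.2138651
P(X ≤ 4) = 0.6293784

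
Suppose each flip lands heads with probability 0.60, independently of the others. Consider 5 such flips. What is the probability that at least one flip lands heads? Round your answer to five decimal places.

0.98976

P(at least one) = 1 − P(none) = 1 − (1 − 0.60)^5
= 1 − 0.0102400 = 0.9897600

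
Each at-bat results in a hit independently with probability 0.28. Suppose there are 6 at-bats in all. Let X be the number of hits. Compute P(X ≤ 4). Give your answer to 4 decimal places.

0.9921

X ~ Binomial(6, 0.28); P(X ≤ 4) = Σ C(6,k) p^k (1−p)^(6−k) over k:
  k=0: C(6,0)·0.28^0·0.72^6 = 0.139314
  k=1: C(6,1)·0.28^1·0.72^5 = 0.325066
  k=2: C(6,2)·0.28^2·0.72^4 = 0.316037
  k=3: C(6,3)·0.28^3·0.72^3 = 0.163871
  k=4: C(6,4)·0.28^4·0.72^2 = 0.047796
Total = 0.992083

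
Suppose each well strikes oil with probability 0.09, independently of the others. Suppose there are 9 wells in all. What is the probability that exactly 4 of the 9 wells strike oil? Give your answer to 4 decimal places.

X ~ Binomial(n=9, p=0.09).
P(X=4) = C(9,4) · p^4 · (1−p)^5
= 126 · 6.561e-05 · 0.62403 = 0.005159

0.0052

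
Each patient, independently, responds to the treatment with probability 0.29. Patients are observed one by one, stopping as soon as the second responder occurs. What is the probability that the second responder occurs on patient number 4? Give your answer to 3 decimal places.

0.127

Y = trial on which the second success occurs; negative binomial, r=2, p=0.29.
P(Y=4) = C(3,1) · p^2 · (1−p)^2
= 3 · 0.0841 · 0.5041 = 0.12718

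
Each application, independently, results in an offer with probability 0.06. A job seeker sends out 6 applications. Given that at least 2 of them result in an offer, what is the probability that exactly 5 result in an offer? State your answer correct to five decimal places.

X ~ Binomial(6, 0.06). Want P(X=5 | X≥2) = P(X=5) / P(X≥2).
P(X=5) = C(6,5)·0.06^5·0.94^1 = 0.0000044
P(X≥2) = 1 − 0.6898698 − 0.2642054 = 0.0459248
Ratio = 0.0000044 / 0.0459248 = 0.0000955

0.00010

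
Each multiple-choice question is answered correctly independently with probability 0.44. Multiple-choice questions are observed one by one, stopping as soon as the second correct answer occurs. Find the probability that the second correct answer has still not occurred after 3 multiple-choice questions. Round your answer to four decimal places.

0.5896

Needing more than 3 multiple-choice questions ⇔ fewer than 2 successes in the first 3. With X ~ Binomial(3, 0.44), P(Y > 3) = P(X ≤ 1).
  k=0: C(3,0)·0.44^0·0.56^3 = 0.175616
  k=1: C(3,1)·0.44^1·0.56^2 = 0.413952
P(X ≤ 1) = 0.589568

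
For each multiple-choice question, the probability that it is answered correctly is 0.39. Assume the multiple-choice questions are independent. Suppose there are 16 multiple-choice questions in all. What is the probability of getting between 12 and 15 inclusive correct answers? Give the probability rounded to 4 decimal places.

0.0038

X ~ Binomial(16, 0.39); P(12 ≤ X ≤ 15) = Σ C(16,k) p^k (1−p)^(16−k) over k:
  k=12: C(16,12)·0.39^12·0.61^4 = 0.003120
  k=13: C(16,13)·0.39^13·0.61^3 = 0.000614
  k=14: C(16,14)·0.39^14·0.61^2 = 0.000084
  k=15: C(16,15)·0.39^15·0.61^1 = 0.000007
Total = 0.003825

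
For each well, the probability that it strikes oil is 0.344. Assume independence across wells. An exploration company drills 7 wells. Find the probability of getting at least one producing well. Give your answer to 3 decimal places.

0.948

P(at least one) = 1 − P(none) = 1 − (1 − 0.344)^7
= 1 − 0.05228 = 0.94772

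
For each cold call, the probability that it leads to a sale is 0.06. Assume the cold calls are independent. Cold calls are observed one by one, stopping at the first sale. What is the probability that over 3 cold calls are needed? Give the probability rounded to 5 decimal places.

Y = number of cold calls to the first success; geometric, p = 0.06.
P(Y > 3) = P(first 3 all fail) = (1−p)^3 = 0.8305840

0.83058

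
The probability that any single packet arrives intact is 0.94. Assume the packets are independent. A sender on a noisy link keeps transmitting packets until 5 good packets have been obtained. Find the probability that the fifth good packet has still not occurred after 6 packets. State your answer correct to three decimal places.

Needing more than 6 packets ⇔ fewer than 5 successes in the first 6. With X ~ Binomial(6, 0.94), P(Y > 6) = P(X ≤ 4).
  k=0: C(6,0)·0.94^0·0.06^6 = 0.00000
  k=1: C(6,1)·0.94^1·0.06^5 = 0.00000
  k=2: C(6,2)·0.94^2·0.06^4 = 0.00017
  k=3: C(6,3)·0.94^3·0.06^3 = 0.00359
  k=4: C(6,4)·0.94^4·0.06^2 = 0.04216
P(X ≤ 4) = 0.04592

0.046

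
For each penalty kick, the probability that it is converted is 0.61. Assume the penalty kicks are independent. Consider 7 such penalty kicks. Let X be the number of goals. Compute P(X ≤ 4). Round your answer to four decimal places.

X ~ Binomial(7, 0.61); P(X ≤ 4) = Σ C(7,k) p^k (1−p)^(7−k) over k:
  k=0: C(7,0)·0.61^0·0.39^7 = 0.001372
  k=1: C(7,1)·0.61^1·0.39^6 = 0.015025
  k=2: C(7,2)·0.61^2·0.39^5 = 0.070502
  k=3: C(7,3)·0.61^3·0.39^4 = 0.183788
  k=4: C(7,4)·0.61^4·0.39^3 = 0.287463
Total = 0.558149

0.5581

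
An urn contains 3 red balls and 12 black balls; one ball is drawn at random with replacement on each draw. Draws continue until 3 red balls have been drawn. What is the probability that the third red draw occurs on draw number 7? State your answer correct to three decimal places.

Y = trial on which the third success occurs; negative binomial, r=3, p=0.20.
P(Y=7) = C(6,2) · p^3 · (1−p)^4
= 15 · 0.008 · 0.4096 = 0.04915

0.049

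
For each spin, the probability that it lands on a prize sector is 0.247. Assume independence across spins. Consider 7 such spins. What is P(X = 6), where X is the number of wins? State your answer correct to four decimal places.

0.0012

X ~ Binomial(n=7, p=0.247).
P(X=6) = C(7,6) · p^6 · (1−p)^1
= 7 · 0.00022708 · 0.753 = 0.001197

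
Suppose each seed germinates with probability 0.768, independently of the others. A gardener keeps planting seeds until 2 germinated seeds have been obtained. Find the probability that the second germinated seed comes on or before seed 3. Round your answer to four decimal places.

Finishing within 3 seeds ⇔ at least 2 successes in the first 3. With X ~ Binomial(3, 0.768), P(Y ≤ 3) = 1 − P(X ≤ 1).
  k=0: C(3,0)·0.768^0·0.232^3 = 0.012487
  k=1: C(3,1)·0.768^1·0.232^2 = 0.124010
1 − 0.136498 = 0.863502

0.8635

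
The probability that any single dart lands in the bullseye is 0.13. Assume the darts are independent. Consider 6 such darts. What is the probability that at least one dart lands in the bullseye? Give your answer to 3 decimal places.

P(at least one) = 1 − P(none) = 1 − (1 − 0.13)^6
= 1 − 0.43363 = 0.56637

0.566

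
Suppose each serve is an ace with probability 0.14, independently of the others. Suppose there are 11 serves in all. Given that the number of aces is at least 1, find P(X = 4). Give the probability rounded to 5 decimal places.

0.05448

X ~ Binomial(11, 0.14). Want P(X=4 | X≥1) = P(X=4) / P(X≥1).
P(X=4) = C(11,4)·0.14^4·0.86^7 = 0.0441078
P(X≥1) = 1 − 0.1903194 = 0.8096806
Ratio = 0.0441078 / 0.8096806 = 0.0544755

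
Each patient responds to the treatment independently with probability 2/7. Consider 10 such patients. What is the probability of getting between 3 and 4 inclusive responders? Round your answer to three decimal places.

X ~ Binomial(10, 0.285714); P(3 ≤ X ≤ 4) = Σ C(10,k) p^k (1−p)^(10−k) over k:
  k=3: C(10,3)·0.285714^3·0.714286^7 = 0.26551
  k=4: C(10,4)·0.285714^4·0.714286^6 = 0.18586
Total = 0.45137

0.451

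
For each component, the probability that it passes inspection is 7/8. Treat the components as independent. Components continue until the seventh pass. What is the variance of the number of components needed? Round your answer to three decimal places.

1.143

Y = total components until the seventh success; negative binomial with r=7, p=0.875.
Var(Y) = r(1−p)/p² = 7·0.125 / 0.875² = 1.14286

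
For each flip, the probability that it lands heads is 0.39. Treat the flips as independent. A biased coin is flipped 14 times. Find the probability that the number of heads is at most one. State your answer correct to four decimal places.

0.0098

X ~ Binomial(14, 0.39); P(X ≤ 1) = Σ C(14,k) p^k (1−p)^(14−k) over k:
  k=0: C(14,0)·0.39^0·0.61^14 = 0.000988
  k=1: C(14,1)·0.39^1·0.61^13 = 0.008841
Total = 0.009828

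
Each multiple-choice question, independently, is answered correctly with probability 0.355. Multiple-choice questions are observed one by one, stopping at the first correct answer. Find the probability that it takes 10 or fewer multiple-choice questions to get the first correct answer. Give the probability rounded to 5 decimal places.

0.98754

Y = number of multiple-choice questions to the first success; geometric, p = 0.355.
P(Y ≤ 10) = 1 − (1−p)^10 = 1 − 0.0124623 = 0.9875377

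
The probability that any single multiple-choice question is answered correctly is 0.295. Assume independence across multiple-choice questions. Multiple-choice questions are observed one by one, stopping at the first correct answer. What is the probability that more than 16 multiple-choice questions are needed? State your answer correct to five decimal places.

0.00372

Y = number of multiple-choice questions to the first success; geometric, p = 0.295.
P(Y > 16) = P(first 16 all fail) = (1−p)^16 = 0.0037241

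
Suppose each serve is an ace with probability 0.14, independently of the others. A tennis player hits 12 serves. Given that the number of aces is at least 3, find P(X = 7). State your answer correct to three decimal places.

X ~ Binomial(12, 0.14). Want P(X=7 | X≥3) = P(X=7) / P(X≥3).
P(X=7) = C(12,7)·0.14^7·0.86^5 = 0.00039
P(X≥3) = 1 − 0.16367 − 0.31974 − 0.28628 = 0.23031
Ratio = 0.00039 / 0.23031 = 0.00171

0.002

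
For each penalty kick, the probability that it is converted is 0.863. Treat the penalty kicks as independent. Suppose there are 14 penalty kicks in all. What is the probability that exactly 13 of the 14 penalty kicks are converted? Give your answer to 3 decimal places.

0.282

X ~ Binomial(n=14, p=0.863).
P(X=13) = C(14,13) · p^13 · (1−p)^1
= 14 · 0.14728 · 0.137 = 0.28248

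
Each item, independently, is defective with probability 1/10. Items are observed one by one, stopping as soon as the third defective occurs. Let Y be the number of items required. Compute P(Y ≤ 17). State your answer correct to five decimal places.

0.23820

Finishing within 17 items ⇔ at least 3 successes in the first 17. With X ~ Binomial(17, 0.10), P(Y ≤ 17) = 1 − P(X ≤ 2).
  k=0: C(17,0)·0.10^0·0.90^17 = 0.1667718
  k=1: C(17,1)·0.10^1·0.90^16 = 0.3150134
  k=2: C(17,2)·0.10^2·0.90^15 = 0.2800119
1 − 0.7617972 = 0.2382028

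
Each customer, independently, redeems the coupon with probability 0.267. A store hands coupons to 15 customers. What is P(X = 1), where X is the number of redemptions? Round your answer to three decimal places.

X ~ Binomial(n=15, p=0.267).
P(X=1) = C(15,1) · p^1 · (1−p)^14
= 15 · 0.267 · 0.012926 = 0.05177

0.052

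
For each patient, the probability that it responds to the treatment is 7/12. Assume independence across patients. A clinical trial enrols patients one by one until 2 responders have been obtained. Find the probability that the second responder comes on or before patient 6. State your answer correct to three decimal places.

0.951

Finishing within 6 patients ⇔ at least 2 successes in the first 6. With X ~ Binomial(6, 0.583333), P(Y ≤ 6) = 1 − P(X ≤ 1).
  k=0: C(6,0)·0.583333^0·0.416667^6 = 0.00523
  k=1: C(6,1)·0.583333^1·0.416667^5 = 0.04396
1 − 0.04919 = 0.95081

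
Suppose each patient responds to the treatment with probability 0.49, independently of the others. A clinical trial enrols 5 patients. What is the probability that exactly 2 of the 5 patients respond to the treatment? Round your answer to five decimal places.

0.31850

X ~ Binomial(n=5, p=0.49).
P(X=2) = C(5,2) · p^2 · (1−p)^3
= 10 · 0.2401 · 0.13265 = 0.3184951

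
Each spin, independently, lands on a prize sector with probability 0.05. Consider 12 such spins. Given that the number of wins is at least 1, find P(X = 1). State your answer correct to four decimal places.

X ~ Binomial(12, 0.05). Want P(X=1 | X≥1) = P(X=1) / P(X≥1).
P(X=1) = C(12,1)·0.05^1·0.95^11 = 0.341280
P(X≥1) = 1 − 0.540360 = 0.459640
Ratio = 0.341280 / 0.459640 = 0.742494

0.7425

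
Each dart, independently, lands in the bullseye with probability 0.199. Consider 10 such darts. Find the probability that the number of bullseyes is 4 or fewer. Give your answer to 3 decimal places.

0.968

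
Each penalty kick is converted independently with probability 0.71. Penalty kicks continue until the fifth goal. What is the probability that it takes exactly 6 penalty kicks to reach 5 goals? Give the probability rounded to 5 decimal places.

Y = trial on which the fifth success occurs; negative binomial, r=5, p=0.71.
P(Y=6) = C(5,4) · p^5 · (1−p)^1
= 5 · 0.18042 · 0.29 = 0.2616133

0.26161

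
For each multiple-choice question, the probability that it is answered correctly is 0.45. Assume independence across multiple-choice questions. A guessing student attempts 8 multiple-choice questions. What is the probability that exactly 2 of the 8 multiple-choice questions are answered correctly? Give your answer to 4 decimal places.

X ~ Binomial(n=8, p=0.45).
P(X=2) = C(8,2) · p^2 · (1−p)^6
= 28 · 0.2025 · 0.027681 = 0.156949

0.1569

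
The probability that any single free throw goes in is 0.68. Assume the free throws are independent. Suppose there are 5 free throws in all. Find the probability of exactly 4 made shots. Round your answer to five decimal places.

X ~ Binomial(n=5, p=0.68).
P(X=4) = C(5,4) · p^4 · (1−p)^1
= 5 · 0.21381 · 0.32 = 0.3421020

0.34210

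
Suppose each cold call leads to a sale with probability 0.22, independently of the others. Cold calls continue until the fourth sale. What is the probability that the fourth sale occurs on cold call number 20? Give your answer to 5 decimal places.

0.04261

Y = trial on which the fourth success occurs; negative binomial, r=4, p=0.22.
P(Y=20) = C(19,3) · p^4 · (1−p)^16
= 969 · 0.0023426 · 0.018772 = 0.0426116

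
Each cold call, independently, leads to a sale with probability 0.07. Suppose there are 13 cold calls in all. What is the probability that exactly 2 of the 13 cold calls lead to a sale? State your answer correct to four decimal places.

X ~ Binomial(n=13, p=0.07).
P(X=2) = C(13,2) · p^2 · (1−p)^11
= 78 · 0.0049 · 0.4501 = 0.172030

0.1720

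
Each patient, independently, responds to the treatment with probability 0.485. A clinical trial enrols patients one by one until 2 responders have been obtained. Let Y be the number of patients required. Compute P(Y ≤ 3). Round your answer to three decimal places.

0.478

Finishing within 3 patients ⇔ at least 2 successes in the first 3. With X ~ Binomial(3, 0.485), P(Y ≤ 3) = 1 − P(X ≤ 1).
  k=0: C(3,0)·0.485^0·0.515^3 = 0.13659
  k=1: C(3,1)·0.485^1·0.515^2 = 0.38590
1 − 0.52249 = 0.47751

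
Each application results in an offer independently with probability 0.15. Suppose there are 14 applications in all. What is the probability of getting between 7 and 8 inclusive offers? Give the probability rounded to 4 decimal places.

X ~ Binomial(14, 0.15); P(7 ≤ X ≤ 8) = Σ C(14,k) p^k (1−p)^(14−k) over k:
  k=7: C(14,7)·0.15^7·0.85^7 = 0.001880
  k=8: C(14,8)·0.15^8·0.85^6 = 0.000290
Total = 0.002170

0.0022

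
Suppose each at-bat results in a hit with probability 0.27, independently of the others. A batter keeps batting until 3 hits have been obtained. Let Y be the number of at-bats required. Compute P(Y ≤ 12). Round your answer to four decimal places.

0.6687

Finishing within 12 at-bats ⇔ at least 3 successes in the first 12. With X ~ Binomial(12, 0.27), P(Y ≤ 12) = 1 − P(X ≤ 2).
  k=0: C(12,0)·0.27^0·0.73^12 = 0.022902
  k=1: C(12,1)·0.27^1·0.73^11 = 0.101647
  k=2: C(12,2)·0.27^2·0.73^10 = 0.206776
1 − 0.331325 = 0.668675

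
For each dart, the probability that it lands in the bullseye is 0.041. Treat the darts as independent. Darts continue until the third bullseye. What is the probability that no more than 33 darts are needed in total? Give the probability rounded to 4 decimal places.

Finishing within 33 darts ⇔ at least 3 successes in the first 33. With X ~ Binomial(33, 0.041), P(Y ≤ 33) = 1 − P(X ≤ 2).
  k=0: C(33,0)·0.041^0·0.959^33 = 0.251197
  k=1: C(33,1)·0.041^1·0.959^32 = 0.354400
  k=2: C(33,2)·0.041^2·0.959^31 = 0.242426
1 − 0.848022 = 0.151978

0.1520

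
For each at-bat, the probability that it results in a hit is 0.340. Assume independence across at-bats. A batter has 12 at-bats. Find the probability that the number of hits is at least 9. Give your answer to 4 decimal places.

X ~ Binomial(12, 0.34); P(X ≥ 9) = Σ C(12,k) p^k (1−p)^(12−k) over k:
  k=9: C(12,9)·0.34^9·0.66^3 = 0.003840
  k=10: C(12,10)·0.34^10·0.66^2 = 0.000594
  k=11: C(12,11)·0.34^11·0.66^1 = 0.000056
  k=12: C(12,12)·0.34^12·0.66^0 = 0.000002
Total = 0.004492

0.0045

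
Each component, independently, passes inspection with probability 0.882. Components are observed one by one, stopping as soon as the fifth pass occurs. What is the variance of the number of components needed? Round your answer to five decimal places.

0.75843

Y = total components until the fifth success; negative binomial with r=5, p=0.882.
Var(Y) = r(1−p)/p² = 5·0.118 / 0.882² = 0.7584288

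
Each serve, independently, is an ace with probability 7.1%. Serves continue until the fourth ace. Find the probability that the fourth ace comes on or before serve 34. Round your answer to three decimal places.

0.219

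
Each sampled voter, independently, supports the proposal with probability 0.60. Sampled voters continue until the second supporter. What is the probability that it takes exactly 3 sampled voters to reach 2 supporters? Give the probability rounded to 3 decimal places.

0.288

Y = trial on which the second success occurs; negative binomial, r=2, p=0.60.
P(Y=3) = C(2,1) · p^2 · (1−p)^1
= 2 · 0.36 · 0.4 = 0.28800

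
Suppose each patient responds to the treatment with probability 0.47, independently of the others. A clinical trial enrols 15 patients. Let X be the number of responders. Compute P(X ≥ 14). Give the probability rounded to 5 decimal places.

X ~ Binomial(15, 0.47); P(X ≥ 14) = Σ C(15,k) p^k (1−p)^(15−k) over k:
  k=14: C(15,14)·0.47^14·0.53^1 = 0.0002041
  k=15: C(15,15)·0.47^15·0.53^0 = 0.0000121
Total = 0.0002161

0.00022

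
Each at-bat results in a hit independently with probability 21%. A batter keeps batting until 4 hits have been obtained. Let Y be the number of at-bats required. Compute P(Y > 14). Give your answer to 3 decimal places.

Needing more than 14 at-bats ⇔ fewer than 4 successes in the first 14. With X ~ Binomial(14, 0.21), P(Y > 14) = P(X ≤ 3).
  k=0: C(14,0)·0.21^0·0.79^14 = 0.03688
  k=1: C(14,1)·0.21^1·0.79^13 = 0.13725
  k=2: C(14,2)·0.21^2·0.79^12 = 0.23714
  k=3: C(14,3)·0.21^3·0.79^11 = 0.25215
P(X ≤ 3) = 0.66341

0.663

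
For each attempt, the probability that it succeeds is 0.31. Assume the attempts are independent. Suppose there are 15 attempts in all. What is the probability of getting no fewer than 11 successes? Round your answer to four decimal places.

0.0009

X ~ Binomial(15, 0.31); P(X ≥ 11) = Σ C(15,k) p^k (1−p)^(15−k) over k:
  k=11: C(15,11)·0.31^11·0.69^4 = 0.000786
  k=12: C(15,12)·0.31^12·0.69^3 = 0.000118
  k=13: C(15,13)·0.31^13·0.69^2 = 0.000012
  k=14: C(15,14)·0.31^14·0.69^1 = 0.000001
  k=15: C(15,15)·0.31^15·0.69^0 = 0.000000
Total = 0.000917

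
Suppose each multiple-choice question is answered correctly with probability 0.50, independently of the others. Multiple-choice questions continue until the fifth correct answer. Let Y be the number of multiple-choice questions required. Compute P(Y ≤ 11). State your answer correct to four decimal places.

0.7256

Finishing within 11 multiple-choice questions ⇔ at least 5 successes in the first 11. With X ~ Binomial(11, 0.50), P(Y ≤ 11) = 1 − P(X ≤ 4).
  k=0: C(11,0)·0.50^0·0.50^11 = 0.000488
  k=1: C(11,1)·0.50^1·0.50^10 = 0.005371
  k=2: C(11,2)·0.50^2·0.50^9 = 0.026855
  k=3: C(11,3)·0.50^3·0.50^8 = 0.080566
  k=4: C(11,4)·0.50^4·0.50^7 = 0.161133
1 − 0.274414 = 0.725586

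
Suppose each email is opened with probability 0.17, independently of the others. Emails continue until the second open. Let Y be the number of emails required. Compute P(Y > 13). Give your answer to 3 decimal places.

Needing more than 13 emails ⇔ fewer than 2 successes in the first 13. With X ~ Binomial(13, 0.17), P(Y > 13) = P(X ≤ 1).
  k=0: C(13,0)·0.17^0·0.83^13 = 0.08872
  k=1: C(13,1)·0.17^1·0.83^12 = 0.23623
P(X ≤ 1) = 0.32495

0.325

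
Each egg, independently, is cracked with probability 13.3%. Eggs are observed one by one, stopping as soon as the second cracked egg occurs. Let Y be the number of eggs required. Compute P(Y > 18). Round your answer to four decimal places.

Needing more than 18 eggs ⇔ fewer than 2 successes in the first 18. With X ~ Binomial(18, 0.133), P(Y > 18) = P(X ≤ 1).
  k=0: C(18,0)·0.133^0·0.867^18 = 0.076620
  k=1: C(18,1)·0.133^1·0.867^17 = 0.211567
P(X ≤ 1) = 0.288188

0.2882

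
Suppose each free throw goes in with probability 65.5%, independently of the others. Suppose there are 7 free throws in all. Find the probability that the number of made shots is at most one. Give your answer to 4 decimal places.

0.0083

X ~ Binomial(7, 0.655); P(X ≤ 1) = Σ C(7,k) p^k (1−p)^(7−k) over k:
  k=0: C(7,0)·0.655^0·0.345^7 = 0.000582
  k=1: C(7,1)·0.655^1·0.345^6 = 0.007731
Total = 0.008313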